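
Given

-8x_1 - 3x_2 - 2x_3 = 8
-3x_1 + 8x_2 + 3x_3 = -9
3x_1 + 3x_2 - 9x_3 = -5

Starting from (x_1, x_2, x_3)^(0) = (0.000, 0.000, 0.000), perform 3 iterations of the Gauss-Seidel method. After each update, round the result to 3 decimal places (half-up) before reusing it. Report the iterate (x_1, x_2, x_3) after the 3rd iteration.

Iteration 1:
  x_1 = (8 - (-3)·0.000 - (-2)·0.000) / (-8) = -1.000
  x_2 = (-9 - (-3)·-1.000 - (3)·0.000) / (8) = -1.500
  x_3 = (-5 - (3)·-1.000 - (3)·-1.500) / (-9) = -0.278
Iteration 2:
  x_1 = (8 - (-3)·-1.500 - (-2)·-0.278) / (-8) = -0.368
  x_2 = (-9 - (-3)·-0.368 - (3)·-0.278) / (8) = -1.159
  x_3 = (-5 - (3)·-0.368 - (3)·-1.159) / (-9) = 0.047
Iteration 3:
  x_1 = (8 - (-3)·-1.159 - (-2)·0.047) / (-8) = -0.577
  x_2 = (-9 - (-3)·-0.577 - (3)·0.047) / (8) = -1.359
  x_3 = (-5 - (3)·-0.577 - (3)·-1.359) / (-9) = -0.090

(-0.577, -1.359, -0.090)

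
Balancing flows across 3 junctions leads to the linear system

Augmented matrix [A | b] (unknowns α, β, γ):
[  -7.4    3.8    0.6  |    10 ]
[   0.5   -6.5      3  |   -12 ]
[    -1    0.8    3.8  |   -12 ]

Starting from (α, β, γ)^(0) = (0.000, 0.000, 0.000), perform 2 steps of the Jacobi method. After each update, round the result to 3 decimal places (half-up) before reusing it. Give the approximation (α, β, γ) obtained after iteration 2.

Iteration 1:
  α = (10 - (3.8)·0.000 - (0.6)·0.000) / (-7.4) = -1.351
  β = (-12 - (0.5)·0.000 - (3)·0.000) / (-6.5) = 1.846
  γ = (-12 - (-1)·0.000 - (0.8)·0.000) / (3.8) = -3.158
Iteration 2:
  α = (10 - (3.8)·1.846 - (0.6)·-3.158) / (-7.4) = -0.659
  β = (-12 - (0.5)·-1.351 - (3)·-3.158) / (-6.5) = 0.285
  γ = (-12 - (-1)·-1.351 - (0.8)·1.846) / (3.8) = -3.902

(-0.659, 0.285, -3.902)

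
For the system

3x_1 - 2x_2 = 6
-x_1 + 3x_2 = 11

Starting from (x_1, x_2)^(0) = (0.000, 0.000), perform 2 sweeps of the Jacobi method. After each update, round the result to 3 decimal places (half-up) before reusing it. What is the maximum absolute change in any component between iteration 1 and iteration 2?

2.445

Iteration 1:
  x_1 = (6 - (-2)·0.000) / (3) = 2.000
  x_2 = (11 - (-1)·0.000) / (3) = 3.667
Iteration 2:
  x_1 = (6 - (-2)·3.667) / (3) = 4.445
  x_2 = (11 - (-1)·2.000) / (3) = 4.333
Change: (2.445, 0.666) → max |·| = 2.445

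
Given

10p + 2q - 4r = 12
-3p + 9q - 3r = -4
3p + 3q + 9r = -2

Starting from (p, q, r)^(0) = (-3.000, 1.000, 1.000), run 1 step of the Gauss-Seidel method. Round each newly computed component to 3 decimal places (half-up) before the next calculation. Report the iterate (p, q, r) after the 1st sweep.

Iteration 1:
  p = (12 - (2)·1.000 - (-4)·1.000) / (10) = 1.400
  q = (-4 - (-3)·1.400 - (-3)·1.000) / (9) = 0.356
  r = (-2 - (3)·1.400 - (3)·0.356) / (9) = -0.808

(1.400, 0.356, -0.808)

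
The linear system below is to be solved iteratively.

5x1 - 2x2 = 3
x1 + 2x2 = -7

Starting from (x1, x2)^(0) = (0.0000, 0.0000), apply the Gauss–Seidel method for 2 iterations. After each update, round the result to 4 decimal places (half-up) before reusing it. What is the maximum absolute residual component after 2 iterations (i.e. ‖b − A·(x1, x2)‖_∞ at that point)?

1.5200

Iteration 1:
  x1 = (3 - (-2)·0.0000) / (5) = 0.6000
  x2 = (-7 - (1)·0.6000) / (2) = -3.8000
Iteration 2:
  x1 = (3 - (-2)·-3.8000) / (5) = -0.9200
  x2 = (-7 - (1)·-0.9200) / (2) = -3.0400
Residual b − A·x = (1.5200, 0.0000); ∞-norm = 1.5200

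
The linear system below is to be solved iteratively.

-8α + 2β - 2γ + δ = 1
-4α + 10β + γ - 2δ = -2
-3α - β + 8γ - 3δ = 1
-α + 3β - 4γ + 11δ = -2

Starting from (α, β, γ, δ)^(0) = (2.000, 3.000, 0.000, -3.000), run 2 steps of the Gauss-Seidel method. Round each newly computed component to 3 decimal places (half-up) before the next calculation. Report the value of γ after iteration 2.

-0.059

Iteration 1:
  α = (1 - (2)·3.000 - (-2)·0.000 - (1)·-3.000) / (-8) = 0.250
  β = (-2 - (-4)·0.250 - (1)·0.000 - (-2)·-3.000) / (10) = -0.700
  γ = (1 - (-3)·0.250 - (-1)·-0.700 - (-3)·-3.000) / (8) = -0.994
  δ = (-2 - (-1)·0.250 - (3)·-0.700 - (-4)·-0.994) / (11) = -0.330
Iteration 2:
  α = (1 - (2)·-0.700 - (-2)·-0.994 - (1)·-0.330) / (-8) = -0.093
  β = (-2 - (-4)·-0.093 - (1)·-0.994 - (-2)·-0.330) / (10) = -0.204
  γ = (1 - (-3)·-0.093 - (-1)·-0.204 - (-3)·-0.330) / (8) = -0.059
  δ = (-2 - (-1)·-0.093 - (3)·-0.204 - (-4)·-0.059) / (11) = -0.156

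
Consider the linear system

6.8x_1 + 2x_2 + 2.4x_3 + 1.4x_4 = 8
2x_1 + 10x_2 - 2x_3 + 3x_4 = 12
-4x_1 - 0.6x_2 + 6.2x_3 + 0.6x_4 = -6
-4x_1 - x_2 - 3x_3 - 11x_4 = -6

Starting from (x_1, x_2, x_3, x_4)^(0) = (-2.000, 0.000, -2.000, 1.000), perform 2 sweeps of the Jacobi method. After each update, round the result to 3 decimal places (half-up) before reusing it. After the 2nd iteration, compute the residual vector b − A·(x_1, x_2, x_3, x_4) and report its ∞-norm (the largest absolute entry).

9.344

Iteration 1:
  x_1 = (8 - (2)·0.000 - (2.4)·-2.000 - (1.4)·1.000) / (6.8) = 1.676
  x_2 = (12 - (2)·-2.000 - (-2)·-2.000 - (3)·1.000) / (10) = 0.900
  x_3 = (-6 - (-4)·-2.000 - (-0.6)·0.000 - (0.6)·1.000) / (6.2) = -2.355
  x_4 = (-6 - (-4)·-2.000 - (-1)·0.000 - (-3)·-2.000) / (-11) = 1.818
Iteration 2:
  x_1 = (8 - (2)·0.900 - (2.4)·-2.355 - (1.4)·1.818) / (6.8) = 1.369
  x_2 = (12 - (2)·1.676 - (-2)·-2.355 - (3)·1.818) / (10) = -0.152
  x_3 = (-6 - (-4)·1.676 - (-0.6)·0.900 - (0.6)·1.818) / (6.2) = 0.025
  x_4 = (-6 - (-4)·1.676 - (-1)·0.900 - (-3)·-2.355) / (-11) = 0.496
Residual b − A·x = (-1.760, 9.344, -1.068, 4.855); ∞-norm = 9.344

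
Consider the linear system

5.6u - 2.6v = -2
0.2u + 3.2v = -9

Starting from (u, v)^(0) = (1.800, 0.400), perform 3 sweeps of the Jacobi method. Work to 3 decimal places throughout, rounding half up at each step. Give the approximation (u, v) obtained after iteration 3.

Iteration 1:
  u = (-2 - (-2.6)·0.400) / (5.6) = -0.171
  v = (-9 - (0.2)·1.800) / (3.2) = -2.925
Iteration 2:
  u = (-2 - (-2.6)·-2.925) / (5.6) = -1.715
  v = (-9 - (0.2)·-0.171) / (3.2) = -2.802
Iteration 3:
  u = (-2 - (-2.6)·-2.802) / (5.6) = -1.658
  v = (-9 - (0.2)·-1.715) / (3.2) = -2.705

(-1.658, -2.705)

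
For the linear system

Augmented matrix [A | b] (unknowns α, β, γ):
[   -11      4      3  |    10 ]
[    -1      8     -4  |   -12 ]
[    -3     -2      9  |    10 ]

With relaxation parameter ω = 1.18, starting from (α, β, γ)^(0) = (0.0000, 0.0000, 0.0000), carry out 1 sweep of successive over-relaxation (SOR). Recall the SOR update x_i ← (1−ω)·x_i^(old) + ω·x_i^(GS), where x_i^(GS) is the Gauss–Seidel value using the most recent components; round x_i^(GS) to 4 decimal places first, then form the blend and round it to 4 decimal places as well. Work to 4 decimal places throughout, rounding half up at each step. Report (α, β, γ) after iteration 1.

Iteration 1:
  α: GS value = (10 - (4)·0.0000 - (3)·0.0000) / (-11) = -0.9091;  α ← (1−ω)·0.0000 + ω·-0.9091 = -1.0727
  β: GS value = (-12 - (-1)·-1.0727 - (-4)·0.0000) / (8) = -1.6341;  β ← (1−ω)·0.0000 + ω·-1.6341 = -1.9282
  γ: GS value = (10 - (-3)·-1.0727 - (-2)·-1.9282) / (9) = 0.3251;  γ ← (1−ω)·0.0000 + ω·0.3251 = 0.3836

(-1.0727, -1.9282, 0.3836)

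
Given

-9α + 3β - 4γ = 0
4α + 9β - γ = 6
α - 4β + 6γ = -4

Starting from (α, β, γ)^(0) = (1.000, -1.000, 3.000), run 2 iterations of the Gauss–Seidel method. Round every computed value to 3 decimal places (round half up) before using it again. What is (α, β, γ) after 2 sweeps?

(0.237, 0.647, -0.275)

Iteration 1:
  α = (0 - (3)·-1.000 - (-4)·3.000) / (-9) = -1.667
  β = (6 - (4)·-1.667 - (-1)·3.000) / (9) = 1.741
  γ = (-4 - (1)·-1.667 - (-4)·1.741) / (6) = 0.772
Iteration 2:
  α = (0 - (3)·1.741 - (-4)·0.772) / (-9) = 0.237
  β = (6 - (4)·0.237 - (-1)·0.772) / (9) = 0.647
  γ = (-4 - (1)·0.237 - (-4)·0.647) / (6) = -0.275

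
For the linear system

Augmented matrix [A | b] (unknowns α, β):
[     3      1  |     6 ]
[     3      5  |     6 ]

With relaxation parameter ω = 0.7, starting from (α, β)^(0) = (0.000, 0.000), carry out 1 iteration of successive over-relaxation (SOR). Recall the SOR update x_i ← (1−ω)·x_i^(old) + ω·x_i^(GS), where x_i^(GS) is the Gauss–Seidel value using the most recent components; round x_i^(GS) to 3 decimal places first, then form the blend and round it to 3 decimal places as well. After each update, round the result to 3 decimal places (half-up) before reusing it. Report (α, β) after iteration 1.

Iteration 1:
  α: GS value = (6 - (1)·0.000) / (3) = 2.000;  α ← (1−ω)·0.000 + ω·2.000 = 1.400
  β: GS value = (6 - (3)·1.400) / (5) = 0.360;  β ← (1−ω)·0.000 + ω·0.360 = 0.252

(1.400, 0.252)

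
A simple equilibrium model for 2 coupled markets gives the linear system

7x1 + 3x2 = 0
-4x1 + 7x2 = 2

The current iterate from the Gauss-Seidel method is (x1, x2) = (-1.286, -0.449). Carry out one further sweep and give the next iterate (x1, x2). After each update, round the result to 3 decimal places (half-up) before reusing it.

One sweep:
  x1 = (0 - (3)·-0.449) / (7) = 0.192
  x2 = (2 - (-4)·0.192) / (7) = 0.395

(0.192, 0.395)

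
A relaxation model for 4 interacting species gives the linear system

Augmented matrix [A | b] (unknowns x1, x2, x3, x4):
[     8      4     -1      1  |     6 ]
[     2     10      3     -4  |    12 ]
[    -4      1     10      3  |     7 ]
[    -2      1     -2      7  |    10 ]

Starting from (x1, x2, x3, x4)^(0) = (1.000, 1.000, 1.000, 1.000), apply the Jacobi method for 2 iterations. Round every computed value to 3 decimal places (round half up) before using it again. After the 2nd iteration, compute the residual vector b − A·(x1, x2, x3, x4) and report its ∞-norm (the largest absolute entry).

Iteration 1:
  x1 = (6 - (4)·1.000 - (-1)·1.000 - (1)·1.000) / (8) = 0.250
  x2 = (12 - (2)·1.000 - (3)·1.000 - (-4)·1.000) / (10) = 1.100
  x3 = (7 - (-4)·1.000 - (1)·1.000 - (3)·1.000) / (10) = 0.700
  x4 = (10 - (-2)·1.000 - (1)·1.000 - (-2)·1.000) / (7) = 1.857
Iteration 2:
  x1 = (6 - (4)·1.100 - (-1)·0.700 - (1)·1.857) / (8) = 0.055
  x2 = (12 - (2)·0.250 - (3)·0.700 - (-4)·1.857) / (10) = 1.683
  x3 = (7 - (-4)·0.250 - (1)·1.100 - (3)·1.857) / (10) = 0.133
  x4 = (10 - (-2)·0.250 - (1)·1.100 - (-2)·0.700) / (7) = 1.543
Residual b − A·x = (-2.582, 0.833, -0.422, -2.108); ∞-norm = 2.582

2.582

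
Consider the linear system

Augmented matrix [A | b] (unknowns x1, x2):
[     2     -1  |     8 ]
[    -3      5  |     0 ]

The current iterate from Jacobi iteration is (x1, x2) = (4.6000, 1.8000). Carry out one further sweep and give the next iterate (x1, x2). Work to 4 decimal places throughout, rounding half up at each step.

One sweep:
  x1 = (8 - (-1)·1.8000) / (2) = 4.9000
  x2 = (0 - (-3)·4.6000) / (5) = 2.7600

(4.9000, 2.7600)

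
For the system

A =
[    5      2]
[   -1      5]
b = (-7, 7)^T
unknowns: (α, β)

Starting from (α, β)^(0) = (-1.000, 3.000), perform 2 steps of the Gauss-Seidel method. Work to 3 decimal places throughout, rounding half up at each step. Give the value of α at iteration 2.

-1.752

Iteration 1:
  α = (-7 - (2)·3.000) / (5) = -2.600
  β = (7 - (-1)·-2.600) / (5) = 0.880
Iteration 2:
  α = (-7 - (2)·0.880) / (5) = -1.752
  β = (7 - (-1)·-1.752) / (5) = 1.050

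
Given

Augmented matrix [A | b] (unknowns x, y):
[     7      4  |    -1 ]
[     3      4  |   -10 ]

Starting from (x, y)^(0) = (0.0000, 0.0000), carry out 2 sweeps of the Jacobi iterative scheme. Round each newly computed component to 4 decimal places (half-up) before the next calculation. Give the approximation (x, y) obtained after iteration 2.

(1.2857, -2.3928)

Iteration 1:
  x = (-1 - (4)·0.0000) / (7) = -0.1429
  y = (-10 - (3)·0.0000) / (4) = -2.5000
Iteration 2:
  x = (-1 - (4)·-2.5000) / (7) = 1.2857
  y = (-10 - (3)·-0.1429) / (4) = -2.3928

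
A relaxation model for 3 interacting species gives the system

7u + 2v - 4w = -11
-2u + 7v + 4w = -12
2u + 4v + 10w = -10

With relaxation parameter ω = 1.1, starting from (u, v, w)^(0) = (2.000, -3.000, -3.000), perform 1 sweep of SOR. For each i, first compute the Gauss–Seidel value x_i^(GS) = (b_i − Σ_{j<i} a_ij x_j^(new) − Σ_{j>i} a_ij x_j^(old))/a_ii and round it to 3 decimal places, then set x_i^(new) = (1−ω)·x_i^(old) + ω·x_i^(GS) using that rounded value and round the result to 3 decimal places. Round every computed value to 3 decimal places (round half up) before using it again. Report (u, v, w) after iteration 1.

Iteration 1:
  u: GS value = (-11 - (2)·-3.000 - (-4)·-3.000) / (7) = -2.429;  u ← (1−ω)·2.000 + ω·-2.429 = -2.872
  v: GS value = (-12 - (-2)·-2.872 - (4)·-3.000) / (7) = -0.821;  v ← (1−ω)·-3.000 + ω·-0.821 = -0.603
  w: GS value = (-10 - (2)·-2.872 - (4)·-0.603) / (10) = -0.184;  w ← (1−ω)·-3.000 + ω·-0.184 = 0.098

(-2.872, -0.603, 0.098)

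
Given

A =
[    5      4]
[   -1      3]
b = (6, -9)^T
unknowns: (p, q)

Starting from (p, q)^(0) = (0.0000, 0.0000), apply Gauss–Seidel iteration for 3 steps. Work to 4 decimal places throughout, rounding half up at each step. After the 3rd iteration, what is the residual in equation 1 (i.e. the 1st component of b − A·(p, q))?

0.7390

Iteration 1:
  p = (6 - (4)·0.0000) / (5) = 1.2000
  q = (-9 - (-1)·1.2000) / (3) = -2.6000
Iteration 2:
  p = (6 - (4)·-2.6000) / (5) = 3.2800
  q = (-9 - (-1)·3.2800) / (3) = -1.9067
Iteration 3:
  p = (6 - (4)·-1.9067) / (5) = 2.7254
  q = (-9 - (-1)·2.7254) / (3) = -2.0915
Residual b − A·x = (0.7390, -0.0001)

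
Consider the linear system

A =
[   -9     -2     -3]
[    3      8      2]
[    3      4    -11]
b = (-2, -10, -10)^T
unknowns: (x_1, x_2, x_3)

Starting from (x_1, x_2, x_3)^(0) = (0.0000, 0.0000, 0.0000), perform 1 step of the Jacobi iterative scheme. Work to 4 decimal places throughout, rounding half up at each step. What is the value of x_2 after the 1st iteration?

-1.2500

Iteration 1:
  x_1 = (-2 - (-2)·0.0000 - (-3)·0.0000) / (-9) = 0.2222
  x_2 = (-10 - (3)·0.0000 - (2)·0.0000) / (8) = -1.2500
  x_3 = (-10 - (3)·0.0000 - (4)·0.0000) / (-11) = 0.9091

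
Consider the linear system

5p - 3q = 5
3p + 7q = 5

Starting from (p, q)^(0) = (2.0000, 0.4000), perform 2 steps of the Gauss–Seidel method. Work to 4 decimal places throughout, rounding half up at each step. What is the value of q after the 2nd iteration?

Iteration 1:
  p = (5 - (-3)·0.4000) / (5) = 1.2400
  q = (5 - (3)·1.2400) / (7) = 0.1829
Iteration 2:
  p = (5 - (-3)·0.1829) / (5) = 1.1097
  q = (5 - (3)·1.1097) / (7) = 0.2387

0.2387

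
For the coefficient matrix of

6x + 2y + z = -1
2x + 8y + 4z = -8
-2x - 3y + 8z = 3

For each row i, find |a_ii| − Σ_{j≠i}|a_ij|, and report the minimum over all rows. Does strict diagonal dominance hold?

row 1: |6| − (2+1) = 3
row 2: |8| − (2+4) = 2
row 3: |8| − (2+3) = 3
minimum over rows = 2 → strictly diagonally dominant (convergence guaranteed)

2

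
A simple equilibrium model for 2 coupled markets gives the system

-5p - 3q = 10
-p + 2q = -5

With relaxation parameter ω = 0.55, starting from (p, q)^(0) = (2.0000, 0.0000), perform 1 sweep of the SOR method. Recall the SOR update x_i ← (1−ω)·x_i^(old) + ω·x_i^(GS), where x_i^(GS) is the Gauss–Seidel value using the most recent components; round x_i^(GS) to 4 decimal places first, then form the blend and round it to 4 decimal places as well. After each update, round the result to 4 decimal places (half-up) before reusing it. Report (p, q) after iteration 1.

(-0.2000, -1.4300)

Iteration 1:
  p: GS value = (10 - (-3)·0.0000) / (-5) = -2.0000;  p ← (1−ω)·2.0000 + ω·-2.0000 = -0.2000
  q: GS value = (-5 - (-1)·-0.2000) / (2) = -2.6000;  q ← (1−ω)·0.0000 + ω·-2.6000 = -1.4300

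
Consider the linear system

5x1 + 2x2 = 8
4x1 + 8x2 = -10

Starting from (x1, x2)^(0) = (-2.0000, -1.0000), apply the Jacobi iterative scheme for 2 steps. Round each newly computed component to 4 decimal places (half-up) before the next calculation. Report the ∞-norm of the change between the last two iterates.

2.0000

Iteration 1:
  x1 = (8 - (2)·-1.0000) / (5) = 2.0000
  x2 = (-10 - (4)·-2.0000) / (8) = -0.2500
Iteration 2:
  x1 = (8 - (2)·-0.2500) / (5) = 1.7000
  x2 = (-10 - (4)·2.0000) / (8) = -2.2500
Change: (-0.3000, -2.0000) → max |·| = 2.0000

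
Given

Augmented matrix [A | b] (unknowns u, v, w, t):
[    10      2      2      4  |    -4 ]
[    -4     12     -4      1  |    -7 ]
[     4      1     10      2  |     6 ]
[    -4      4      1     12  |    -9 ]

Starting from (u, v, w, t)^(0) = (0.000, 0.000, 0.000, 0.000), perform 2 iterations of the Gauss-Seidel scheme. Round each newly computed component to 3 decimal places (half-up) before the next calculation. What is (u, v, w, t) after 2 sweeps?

(-0.137, -0.292, 0.827, -0.767)

Iteration 1:
  u = (-4 - (2)·0.000 - (2)·0.000 - (4)·0.000) / (10) = -0.400
  v = (-7 - (-4)·-0.400 - (-4)·0.000 - (1)·0.000) / (12) = -0.717
  w = (6 - (4)·-0.400 - (1)·-0.717 - (2)·0.000) / (10) = 0.832
  t = (-9 - (-4)·-0.400 - (4)·-0.717 - (1)·0.832) / (12) = -0.714
Iteration 2:
  u = (-4 - (2)·-0.717 - (2)·0.832 - (4)·-0.714) / (10) = -0.137
  v = (-7 - (-4)·-0.137 - (-4)·0.832 - (1)·-0.714) / (12) = -0.292
  w = (6 - (4)·-0.137 - (1)·-0.292 - (2)·-0.714) / (10) = 0.827
  t = (-9 - (-4)·-0.137 - (4)·-0.292 - (1)·0.827) / (12) = -0.767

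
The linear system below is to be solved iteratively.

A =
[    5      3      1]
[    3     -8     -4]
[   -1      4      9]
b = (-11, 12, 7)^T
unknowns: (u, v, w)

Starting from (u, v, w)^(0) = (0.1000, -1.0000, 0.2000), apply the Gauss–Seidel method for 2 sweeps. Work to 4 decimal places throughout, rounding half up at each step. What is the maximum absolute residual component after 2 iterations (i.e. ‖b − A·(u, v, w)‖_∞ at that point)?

Iteration 1:
  u = (-11 - (3)·-1.0000 - (1)·0.2000) / (5) = -1.6400
  v = (12 - (3)·-1.6400 - (-4)·0.2000) / (-8) = -2.2150
  w = (7 - (-1)·-1.6400 - (4)·-2.2150) / (9) = 1.5800
Iteration 2:
  u = (-11 - (3)·-2.2150 - (1)·1.5800) / (5) = -1.1870
  v = (12 - (3)·-1.1870 - (-4)·1.5800) / (-8) = -2.7351
  w = (7 - (-1)·-1.1870 - (4)·-2.7351) / (9) = 1.8615
Residual b − A·x = (1.2788, 1.1262, -0.0001); ∞-norm = 1.2788

1.2788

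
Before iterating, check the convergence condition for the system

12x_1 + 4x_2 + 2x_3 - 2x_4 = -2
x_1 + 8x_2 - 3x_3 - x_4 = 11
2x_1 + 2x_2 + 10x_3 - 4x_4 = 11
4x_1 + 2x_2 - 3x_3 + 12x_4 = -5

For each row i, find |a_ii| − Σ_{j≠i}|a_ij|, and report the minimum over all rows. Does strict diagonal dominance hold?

2

row 1: |12| − (4+2+2) = 4
row 2: |8| − (1+3+1) = 3
row 3: |10| − (2+2+4) = 2
row 4: |12| − (4+2+3) = 3
minimum over rows = 2 → strictly diagonally dominant (convergence guaranteed)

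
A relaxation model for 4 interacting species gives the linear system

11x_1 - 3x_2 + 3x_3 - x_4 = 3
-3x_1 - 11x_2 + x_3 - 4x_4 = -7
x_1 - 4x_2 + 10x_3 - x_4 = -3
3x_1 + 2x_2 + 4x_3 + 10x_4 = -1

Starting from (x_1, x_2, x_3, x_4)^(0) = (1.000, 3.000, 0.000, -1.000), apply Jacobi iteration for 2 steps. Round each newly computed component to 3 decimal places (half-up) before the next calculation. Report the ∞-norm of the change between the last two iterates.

Iteration 1:
  x_1 = (3 - (-3)·3.000 - (3)·0.000 - (-1)·-1.000) / (11) = 1.000
  x_2 = (-7 - (-3)·1.000 - (1)·0.000 - (-4)·-1.000) / (-11) = 0.727
  x_3 = (-3 - (1)·1.000 - (-4)·3.000 - (-1)·-1.000) / (10) = 0.700
  x_4 = (-1 - (3)·1.000 - (2)·3.000 - (4)·0.000) / (10) = -1.000
Iteration 2:
  x_1 = (3 - (-3)·0.727 - (3)·0.700 - (-1)·-1.000) / (11) = 0.189
  x_2 = (-7 - (-3)·1.000 - (1)·0.700 - (-4)·-1.000) / (-11) = 0.791
  x_3 = (-3 - (1)·1.000 - (-4)·0.727 - (-1)·-1.000) / (10) = -0.209
  x_4 = (-1 - (3)·1.000 - (2)·0.727 - (4)·0.700) / (10) = -0.825
Change: (-0.811, 0.064, -0.909, 0.175) → max |·| = 0.909

0.909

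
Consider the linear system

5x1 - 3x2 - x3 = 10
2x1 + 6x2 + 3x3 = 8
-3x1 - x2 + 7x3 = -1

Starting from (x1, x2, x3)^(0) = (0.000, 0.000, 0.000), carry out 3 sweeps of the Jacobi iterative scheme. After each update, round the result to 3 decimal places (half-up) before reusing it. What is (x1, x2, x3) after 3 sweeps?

(2.624, -0.043, 1.150)

Iteration 1:
  x1 = (10 - (-3)·0.000 - (-1)·0.000) / (5) = 2.000
  x2 = (8 - (2)·0.000 - (3)·0.000) / (6) = 1.333
  x3 = (-1 - (-3)·0.000 - (-1)·0.000) / (7) = -0.143
Iteration 2:
  x1 = (10 - (-3)·1.333 - (-1)·-0.143) / (5) = 2.771
  x2 = (8 - (2)·2.000 - (3)·-0.143) / (6) = 0.738
  x3 = (-1 - (-3)·2.000 - (-1)·1.333) / (7) = 0.905
Iteration 3:
  x1 = (10 - (-3)·0.738 - (-1)·0.905) / (5) = 2.624
  x2 = (8 - (2)·2.771 - (3)·0.905) / (6) = -0.043
  x3 = (-1 - (-3)·2.771 - (-1)·0.738) / (7) = 1.150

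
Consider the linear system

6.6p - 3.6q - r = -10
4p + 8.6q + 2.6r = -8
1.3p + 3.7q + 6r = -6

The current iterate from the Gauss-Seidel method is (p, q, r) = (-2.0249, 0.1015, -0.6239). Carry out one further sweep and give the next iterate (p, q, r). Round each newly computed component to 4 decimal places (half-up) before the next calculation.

One sweep:
  p = (-10 - (-3.6)·0.1015 - (-1)·-0.6239) / (6.6) = -1.5543
  q = (-8 - (4)·-1.5543 - (2.6)·-0.6239) / (8.6) = -0.0187
  r = (-6 - (1.3)·-1.5543 - (3.7)·-0.0187) / (6) = -0.6517

(-1.5543, -0.0187, -0.6517)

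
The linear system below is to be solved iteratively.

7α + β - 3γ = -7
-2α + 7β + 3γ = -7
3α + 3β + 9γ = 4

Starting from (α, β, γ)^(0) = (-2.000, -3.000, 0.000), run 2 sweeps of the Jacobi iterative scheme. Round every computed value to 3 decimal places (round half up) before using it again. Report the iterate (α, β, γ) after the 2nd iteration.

(0.129, -2.068, 1.158)

Iteration 1:
  α = (-7 - (1)·-3.000 - (-3)·0.000) / (7) = -0.571
  β = (-7 - (-2)·-2.000 - (3)·0.000) / (7) = -1.571
  γ = (4 - (3)·-2.000 - (3)·-3.000) / (9) = 2.111
Iteration 2:
  α = (-7 - (1)·-1.571 - (-3)·2.111) / (7) = 0.129
  β = (-7 - (-2)·-0.571 - (3)·2.111) / (7) = -2.068
  γ = (4 - (3)·-0.571 - (3)·-1.571) / (9) = 1.158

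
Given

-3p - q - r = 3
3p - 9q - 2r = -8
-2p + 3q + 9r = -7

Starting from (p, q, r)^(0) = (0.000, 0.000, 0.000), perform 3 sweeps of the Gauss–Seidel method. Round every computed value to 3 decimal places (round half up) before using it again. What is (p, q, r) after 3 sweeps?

Iteration 1:
  p = (3 - (-1)·0.000 - (-1)·0.000) / (-3) = -1.000
  q = (-8 - (3)·-1.000 - (-2)·0.000) / (-9) = 0.556
  r = (-7 - (-2)·-1.000 - (3)·0.556) / (9) = -1.185
Iteration 2:
  p = (3 - (-1)·0.556 - (-1)·-1.185) / (-3) = -0.790
  q = (-8 - (3)·-0.790 - (-2)·-1.185) / (-9) = 0.889
  r = (-7 - (-2)·-0.790 - (3)·0.889) / (9) = -1.250
Iteration 3:
  p = (3 - (-1)·0.889 - (-1)·-1.250) / (-3) = -0.880
  q = (-8 - (3)·-0.880 - (-2)·-1.250) / (-9) = 0.873
  r = (-7 - (-2)·-0.880 - (3)·0.873) / (9) = -1.264

(-0.880, 0.873, -1.264)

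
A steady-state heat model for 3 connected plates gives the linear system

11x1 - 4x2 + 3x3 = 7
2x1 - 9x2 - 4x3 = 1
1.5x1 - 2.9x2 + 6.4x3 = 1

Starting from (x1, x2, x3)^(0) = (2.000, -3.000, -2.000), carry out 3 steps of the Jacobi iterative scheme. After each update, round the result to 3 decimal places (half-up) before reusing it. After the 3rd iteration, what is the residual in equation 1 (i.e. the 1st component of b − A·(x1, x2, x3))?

Iteration 1:
  x1 = (7 - (-4)·-3.000 - (3)·-2.000) / (11) = 0.091
  x2 = (1 - (2)·2.000 - (-4)·-2.000) / (-9) = 1.222
  x3 = (1 - (1.5)·2.000 - (-2.9)·-3.000) / (6.4) = -1.672
Iteration 2:
  x1 = (7 - (-4)·1.222 - (3)·-1.672) / (11) = 1.537
  x2 = (1 - (2)·0.091 - (-4)·-1.672) / (-9) = 0.652
  x3 = (1 - (1.5)·0.091 - (-2.9)·1.222) / (6.4) = 0.689
Iteration 3:
  x1 = (7 - (-4)·0.652 - (3)·0.689) / (11) = 0.686
  x2 = (1 - (2)·1.537 - (-4)·0.689) / (-9) = -0.076
  x3 = (1 - (1.5)·1.537 - (-2.9)·0.652) / (6.4) = 0.091
Residual b − A·x = (-1.123, -0.692, -0.832)

-1.123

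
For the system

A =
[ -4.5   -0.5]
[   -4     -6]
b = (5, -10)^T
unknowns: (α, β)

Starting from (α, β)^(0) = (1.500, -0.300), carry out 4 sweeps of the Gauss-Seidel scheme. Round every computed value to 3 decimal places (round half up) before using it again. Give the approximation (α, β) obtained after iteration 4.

(-1.400, 2.600)

Iteration 1:
  α = (5 - (-0.5)·-0.300) / (-4.5) = -1.078
  β = (-10 - (-4)·-1.078) / (-6) = 2.385
Iteration 2:
  α = (5 - (-0.5)·2.385) / (-4.5) = -1.376
  β = (-10 - (-4)·-1.376) / (-6) = 2.584
Iteration 3:
  α = (5 - (-0.5)·2.584) / (-4.5) = -1.398
  β = (-10 - (-4)·-1.398) / (-6) = 2.599
Iteration 4:
  α = (5 - (-0.5)·2.599) / (-4.5) = -1.400
  β = (-10 - (-4)·-1.400) / (-6) = 2.600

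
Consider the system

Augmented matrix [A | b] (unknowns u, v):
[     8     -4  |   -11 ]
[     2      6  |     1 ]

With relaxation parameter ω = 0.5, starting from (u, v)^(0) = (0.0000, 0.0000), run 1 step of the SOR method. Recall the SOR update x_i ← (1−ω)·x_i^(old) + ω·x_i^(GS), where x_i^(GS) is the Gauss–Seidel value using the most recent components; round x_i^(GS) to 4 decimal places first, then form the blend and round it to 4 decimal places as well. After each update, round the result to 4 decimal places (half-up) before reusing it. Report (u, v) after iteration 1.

(-0.6875, 0.1979)

Iteration 1:
  u: GS value = (-11 - (-4)·0.0000) / (8) = -1.3750;  u ← (1−ω)·0.0000 + ω·-1.3750 = -0.6875
  v: GS value = (1 - (2)·-0.6875) / (6) = 0.3958;  v ← (1−ω)·0.0000 + ω·0.3958 = 0.1979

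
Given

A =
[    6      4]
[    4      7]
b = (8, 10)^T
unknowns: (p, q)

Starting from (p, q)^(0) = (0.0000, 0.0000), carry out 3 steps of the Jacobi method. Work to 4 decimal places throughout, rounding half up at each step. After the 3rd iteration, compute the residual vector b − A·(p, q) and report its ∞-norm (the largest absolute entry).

2.1770

Iteration 1:
  p = (8 - (4)·0.0000) / (6) = 1.3333
  q = (10 - (4)·0.0000) / (7) = 1.4286
Iteration 2:
  p = (8 - (4)·1.4286) / (6) = 0.3809
  q = (10 - (4)·1.3333) / (7) = 0.6667
Iteration 3:
  p = (8 - (4)·0.6667) / (6) = 0.8889
  q = (10 - (4)·0.3809) / (7) = 1.2109
Residual b − A·x = (-2.1770, -2.0319); ∞-norm = 2.1770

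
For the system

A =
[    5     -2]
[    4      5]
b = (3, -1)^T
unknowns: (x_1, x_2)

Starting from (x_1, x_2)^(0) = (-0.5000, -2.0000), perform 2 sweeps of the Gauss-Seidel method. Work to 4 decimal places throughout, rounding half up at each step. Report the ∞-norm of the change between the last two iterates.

Iteration 1:
  x_1 = (3 - (-2)·-2.0000) / (5) = -0.2000
  x_2 = (-1 - (4)·-0.2000) / (5) = -0.0400
Iteration 2:
  x_1 = (3 - (-2)·-0.0400) / (5) = 0.5840
  x_2 = (-1 - (4)·0.5840) / (5) = -0.6672
Change: (0.7840, -0.6272) → max |·| = 0.7840

0.7840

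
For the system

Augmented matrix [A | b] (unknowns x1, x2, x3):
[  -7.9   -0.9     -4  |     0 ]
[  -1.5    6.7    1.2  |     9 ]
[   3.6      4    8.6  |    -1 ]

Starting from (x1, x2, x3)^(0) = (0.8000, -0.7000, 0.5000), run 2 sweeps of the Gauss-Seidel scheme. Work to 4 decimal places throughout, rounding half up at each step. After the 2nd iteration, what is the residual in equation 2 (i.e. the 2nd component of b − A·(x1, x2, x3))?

Iteration 1:
  x1 = (0 - (-0.9)·-0.7000 - (-4)·0.5000) / (-7.9) = -0.1734
  x2 = (9 - (-1.5)·-0.1734 - (1.2)·0.5000) / (6.7) = 1.2149
  x3 = (-1 - (3.6)·-0.1734 - (4)·1.2149) / (8.6) = -0.6088
Iteration 2:
  x1 = (0 - (-0.9)·1.2149 - (-4)·-0.6088) / (-7.9) = 0.1698
  x2 = (9 - (-1.5)·0.1698 - (1.2)·-0.6088) / (6.7) = 1.4903
  x3 = (-1 - (3.6)·0.1698 - (4)·1.4903) / (8.6) = -0.8805
Residual b − A·x = (-0.8393, 0.3263, -0.0002)

0.3263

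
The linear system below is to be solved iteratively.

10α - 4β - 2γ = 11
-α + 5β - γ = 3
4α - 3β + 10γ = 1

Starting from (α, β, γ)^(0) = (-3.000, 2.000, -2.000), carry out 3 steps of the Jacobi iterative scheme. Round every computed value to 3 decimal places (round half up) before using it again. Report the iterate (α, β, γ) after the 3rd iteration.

Iteration 1:
  α = (11 - (-4)·2.000 - (-2)·-2.000) / (10) = 1.500
  β = (3 - (-1)·-3.000 - (-1)·-2.000) / (5) = -0.400
  γ = (1 - (4)·-3.000 - (-3)·2.000) / (10) = 1.900
Iteration 2:
  α = (11 - (-4)·-0.400 - (-2)·1.900) / (10) = 1.320
  β = (3 - (-1)·1.500 - (-1)·1.900) / (5) = 1.280
  γ = (1 - (4)·1.500 - (-3)·-0.400) / (10) = -0.620
Iteration 3:
  α = (11 - (-4)·1.280 - (-2)·-0.620) / (10) = 1.488
  β = (3 - (-1)·1.320 - (-1)·-0.620) / (5) = 0.740
  γ = (1 - (4)·1.320 - (-3)·1.280) / (10) = -0.044

(1.488, 0.740, -0.044)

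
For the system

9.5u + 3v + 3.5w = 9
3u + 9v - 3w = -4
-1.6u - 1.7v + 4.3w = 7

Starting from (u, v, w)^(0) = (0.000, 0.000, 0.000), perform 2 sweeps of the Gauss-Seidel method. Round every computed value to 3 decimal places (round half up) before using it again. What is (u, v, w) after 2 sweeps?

Iteration 1:
  u = (9 - (3)·0.000 - (3.5)·0.000) / (9.5) = 0.947
  v = (-4 - (3)·0.947 - (-3)·0.000) / (9) = -0.760
  w = (7 - (-1.6)·0.947 - (-1.7)·-0.760) / (4.3) = 1.680
Iteration 2:
  u = (9 - (3)·-0.760 - (3.5)·1.680) / (9.5) = 0.568
  v = (-4 - (3)·0.568 - (-3)·1.680) / (9) = -0.074
  w = (7 - (-1.6)·0.568 - (-1.7)·-0.074) / (4.3) = 1.810

(0.568, -0.074, 1.810)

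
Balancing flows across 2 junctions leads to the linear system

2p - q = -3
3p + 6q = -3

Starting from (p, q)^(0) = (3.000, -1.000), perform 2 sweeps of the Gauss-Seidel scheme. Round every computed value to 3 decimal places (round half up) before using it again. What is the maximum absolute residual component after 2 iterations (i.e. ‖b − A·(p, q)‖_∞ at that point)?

Iteration 1:
  p = (-3 - (-1)·-1.000) / (2) = -2.000
  q = (-3 - (3)·-2.000) / (6) = 0.500
Iteration 2:
  p = (-3 - (-1)·0.500) / (2) = -1.250
  q = (-3 - (3)·-1.250) / (6) = 0.125
Residual b − A·x = (-0.375, 0.000); ∞-norm = 0.375

0.375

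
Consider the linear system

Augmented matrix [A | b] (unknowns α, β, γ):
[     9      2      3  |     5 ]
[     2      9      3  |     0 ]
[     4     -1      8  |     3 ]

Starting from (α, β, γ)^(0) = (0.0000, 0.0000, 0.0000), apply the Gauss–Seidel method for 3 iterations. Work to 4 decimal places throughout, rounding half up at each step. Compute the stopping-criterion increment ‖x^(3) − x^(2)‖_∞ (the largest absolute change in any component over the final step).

Iteration 1:
  α = (5 - (2)·0.0000 - (3)·0.0000) / (9) = 0.5556
  β = (0 - (2)·0.5556 - (3)·0.0000) / (9) = -0.1235
  γ = (3 - (4)·0.5556 - (-1)·-0.1235) / (8) = 0.0818
Iteration 2:
  α = (5 - (2)·-0.1235 - (3)·0.0818) / (9) = 0.5557
  β = (0 - (2)·0.5557 - (3)·0.0818) / (9) = -0.1508
  γ = (3 - (4)·0.5557 - (-1)·-0.1508) / (8) = 0.0783
Iteration 3:
  α = (5 - (2)·-0.1508 - (3)·0.0783) / (9) = 0.5630
  β = (0 - (2)·0.5630 - (3)·0.0783) / (9) = -0.1512
  γ = (3 - (4)·0.5630 - (-1)·-0.1512) / (8) = 0.0746
Change: (0.0073, -0.0004, -0.0037) → max |·| = 0.0073

0.0073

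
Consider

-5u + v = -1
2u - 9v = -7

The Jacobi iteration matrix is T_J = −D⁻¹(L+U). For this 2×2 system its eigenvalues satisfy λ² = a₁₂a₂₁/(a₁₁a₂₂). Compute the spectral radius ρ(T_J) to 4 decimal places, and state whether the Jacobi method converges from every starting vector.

0.2108

a₁₂a₂₁/(a₁₁a₂₂) = (1)·(2) / ((-5)·(-9)) = 0.044444
ρ = √|0.044444| = √0.044444 = 0.2108
ρ < 1, so Jacobi converges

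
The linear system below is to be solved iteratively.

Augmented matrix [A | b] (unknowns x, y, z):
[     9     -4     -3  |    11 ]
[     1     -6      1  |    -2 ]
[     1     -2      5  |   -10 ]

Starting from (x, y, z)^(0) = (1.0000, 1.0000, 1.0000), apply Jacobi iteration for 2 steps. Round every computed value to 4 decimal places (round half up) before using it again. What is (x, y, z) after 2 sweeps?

(0.9185, 0.3667, -2.1333)

Iteration 1:
  x = (11 - (-4)·1.0000 - (-3)·1.0000) / (9) = 2.0000
  y = (-2 - (1)·1.0000 - (1)·1.0000) / (-6) = 0.6667
  z = (-10 - (1)·1.0000 - (-2)·1.0000) / (5) = -1.8000
Iteration 2:
  x = (11 - (-4)·0.6667 - (-3)·-1.8000) / (9) = 0.9185
  y = (-2 - (1)·2.0000 - (1)·-1.8000) / (-6) = 0.3667
  z = (-10 - (1)·2.0000 - (-2)·0.6667) / (5) = -2.1333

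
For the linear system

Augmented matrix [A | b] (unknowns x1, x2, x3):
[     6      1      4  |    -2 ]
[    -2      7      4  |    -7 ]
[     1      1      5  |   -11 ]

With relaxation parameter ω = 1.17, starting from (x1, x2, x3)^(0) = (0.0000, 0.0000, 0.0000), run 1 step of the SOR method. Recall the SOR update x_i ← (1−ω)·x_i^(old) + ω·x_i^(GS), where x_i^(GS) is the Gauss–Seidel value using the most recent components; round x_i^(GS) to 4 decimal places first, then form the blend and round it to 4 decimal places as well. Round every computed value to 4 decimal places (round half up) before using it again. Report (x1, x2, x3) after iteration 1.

(-0.3900, -1.3003, -2.1784)

Iteration 1:
  x1: GS value = (-2 - (1)·0.0000 - (4)·0.0000) / (6) = -0.3333;  x1 ← (1−ω)·0.0000 + ω·-0.3333 = -0.3900
  x2: GS value = (-7 - (-2)·-0.3900 - (4)·0.0000) / (7) = -1.1114;  x2 ← (1−ω)·0.0000 + ω·-1.1114 = -1.3003
  x3: GS value = (-11 - (1)·-0.3900 - (1)·-1.3003) / (5) = -1.8619;  x3 ← (1−ω)·0.0000 + ω·-1.8619 = -2.1784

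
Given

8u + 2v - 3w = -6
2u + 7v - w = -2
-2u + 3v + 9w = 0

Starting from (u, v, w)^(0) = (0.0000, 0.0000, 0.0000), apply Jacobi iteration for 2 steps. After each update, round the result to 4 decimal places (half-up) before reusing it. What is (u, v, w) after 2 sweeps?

(-0.6786, -0.0714, -0.0714)

Iteration 1:
  u = (-6 - (2)·0.0000 - (-3)·0.0000) / (8) = -0.7500
  v = (-2 - (2)·0.0000 - (-1)·0.0000) / (7) = -0.2857
  w = (0 - (-2)·0.0000 - (3)·0.0000) / (9) = 0.0000
Iteration 2:
  u = (-6 - (2)·-0.2857 - (-3)·0.0000) / (8) = -0.6786
  v = (-2 - (2)·-0.7500 - (-1)·0.0000) / (7) = -0.0714
  w = (0 - (-2)·-0.7500 - (3)·-0.2857) / (9) = -0.0714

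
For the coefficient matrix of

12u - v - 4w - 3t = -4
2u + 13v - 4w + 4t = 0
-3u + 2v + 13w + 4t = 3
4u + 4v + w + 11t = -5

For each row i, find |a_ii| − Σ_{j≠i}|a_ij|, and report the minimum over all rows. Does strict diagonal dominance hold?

2

row 1: |12| − (1+4+3) = 4
row 2: |13| − (2+4+4) = 3
row 3: |13| − (3+2+4) = 4
row 4: |11| − (4+4+1) = 2
minimum over rows = 2 → strictly diagonally dominant (convergence guaranteed)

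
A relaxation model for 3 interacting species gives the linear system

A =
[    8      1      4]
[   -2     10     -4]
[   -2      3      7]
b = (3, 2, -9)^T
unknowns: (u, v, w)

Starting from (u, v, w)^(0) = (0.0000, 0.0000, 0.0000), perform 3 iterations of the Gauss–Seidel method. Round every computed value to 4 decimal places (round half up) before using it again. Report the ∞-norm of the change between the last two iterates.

0.1230

Iteration 1:
  u = (3 - (1)·0.0000 - (4)·0.0000) / (8) = 0.3750
  v = (2 - (-2)·0.3750 - (-4)·0.0000) / (10) = 0.2750
  w = (-9 - (-2)·0.3750 - (3)·0.2750) / (7) = -1.2964
Iteration 2:
  u = (3 - (1)·0.2750 - (4)·-1.2964) / (8) = 0.9888
  v = (2 - (-2)·0.9888 - (-4)·-1.2964) / (10) = -0.1208
  w = (-9 - (-2)·0.9888 - (3)·-0.1208) / (7) = -0.9514
Iteration 3:
  u = (3 - (1)·-0.1208 - (4)·-0.9514) / (8) = 0.8658
  v = (2 - (-2)·0.8658 - (-4)·-0.9514) / (10) = -0.0074
  w = (-9 - (-2)·0.8658 - (3)·-0.0074) / (7) = -1.0352
Change: (-0.1230, 0.1134, -0.0838) → max |·| = 0.1230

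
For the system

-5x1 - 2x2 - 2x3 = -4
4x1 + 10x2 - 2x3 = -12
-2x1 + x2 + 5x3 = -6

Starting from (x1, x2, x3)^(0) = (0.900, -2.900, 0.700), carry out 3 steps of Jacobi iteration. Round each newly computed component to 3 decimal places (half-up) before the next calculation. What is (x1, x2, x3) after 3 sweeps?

Iteration 1:
  x1 = (-4 - (-2)·-2.900 - (-2)·0.700) / (-5) = 1.680
  x2 = (-12 - (4)·0.900 - (-2)·0.700) / (10) = -1.420
  x3 = (-6 - (-2)·0.900 - (1)·-2.900) / (5) = -0.260
Iteration 2:
  x1 = (-4 - (-2)·-1.420 - (-2)·-0.260) / (-5) = 1.472
  x2 = (-12 - (4)·1.680 - (-2)·-0.260) / (10) = -1.924
  x3 = (-6 - (-2)·1.680 - (1)·-1.420) / (5) = -0.244
Iteration 3:
  x1 = (-4 - (-2)·-1.924 - (-2)·-0.244) / (-5) = 1.667
  x2 = (-12 - (4)·1.472 - (-2)·-0.244) / (10) = -1.838
  x3 = (-6 - (-2)·1.472 - (1)·-1.924) / (5) = -0.226

(1.667, -1.838, -0.226)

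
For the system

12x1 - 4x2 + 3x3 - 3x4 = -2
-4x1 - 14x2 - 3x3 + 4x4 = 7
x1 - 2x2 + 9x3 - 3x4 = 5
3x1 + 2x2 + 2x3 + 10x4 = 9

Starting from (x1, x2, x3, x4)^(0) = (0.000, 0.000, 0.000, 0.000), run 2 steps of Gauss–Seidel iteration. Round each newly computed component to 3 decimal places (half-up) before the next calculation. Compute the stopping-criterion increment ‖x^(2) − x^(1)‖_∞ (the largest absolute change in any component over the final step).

0.358

Iteration 1:
  x1 = (-2 - (-4)·0.000 - (3)·0.000 - (-3)·0.000) / (12) = -0.167
  x2 = (7 - (-4)·-0.167 - (-3)·0.000 - (4)·0.000) / (-14) = -0.452
  x3 = (5 - (1)·-0.167 - (-2)·-0.452 - (-3)·0.000) / (9) = 0.474
  x4 = (9 - (3)·-0.167 - (2)·-0.452 - (2)·0.474) / (10) = 0.946
Iteration 2:
  x1 = (-2 - (-4)·-0.452 - (3)·0.474 - (-3)·0.946) / (12) = -0.199
  x2 = (7 - (-4)·-0.199 - (-3)·0.474 - (4)·0.946) / (-14) = -0.274
  x3 = (5 - (1)·-0.199 - (-2)·-0.274 - (-3)·0.946) / (9) = 0.832
  x4 = (9 - (3)·-0.199 - (2)·-0.274 - (2)·0.832) / (10) = 0.848
Change: (-0.032, 0.178, 0.358, -0.098) → max |·| = 0.358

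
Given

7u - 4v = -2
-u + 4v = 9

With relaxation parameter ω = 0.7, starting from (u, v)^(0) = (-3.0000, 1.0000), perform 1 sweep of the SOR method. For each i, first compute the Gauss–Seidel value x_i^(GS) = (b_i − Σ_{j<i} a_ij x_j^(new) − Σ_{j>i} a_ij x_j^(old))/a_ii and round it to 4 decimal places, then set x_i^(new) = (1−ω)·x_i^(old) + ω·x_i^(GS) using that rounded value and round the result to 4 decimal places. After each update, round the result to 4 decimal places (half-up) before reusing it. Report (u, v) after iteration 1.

Iteration 1:
  u: GS value = (-2 - (-4)·1.0000) / (7) = 0.2857;  u ← (1−ω)·-3.0000 + ω·0.2857 = -0.7000
  v: GS value = (9 - (-1)·-0.7000) / (4) = 2.0750;  v ← (1−ω)·1.0000 + ω·2.0750 = 1.7525

(-0.7000, 1.7525)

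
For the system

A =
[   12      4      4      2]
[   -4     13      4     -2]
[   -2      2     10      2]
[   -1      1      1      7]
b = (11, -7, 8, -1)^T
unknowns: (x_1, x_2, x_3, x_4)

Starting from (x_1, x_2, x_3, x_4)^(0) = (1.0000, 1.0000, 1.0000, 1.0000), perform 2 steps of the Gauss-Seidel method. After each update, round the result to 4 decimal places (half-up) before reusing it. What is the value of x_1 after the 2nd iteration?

Iteration 1:
  x_1 = (11 - (4)·1.0000 - (4)·1.0000 - (2)·1.0000) / (12) = 0.0833
  x_2 = (-7 - (-4)·0.0833 - (4)·1.0000 - (-2)·1.0000) / (13) = -0.6667
  x_3 = (8 - (-2)·0.0833 - (2)·-0.6667 - (2)·1.0000) / (10) = 0.7500
  x_4 = (-1 - (-1)·0.0833 - (1)·-0.6667 - (1)·0.7500) / (7) = -0.1429
Iteration 2:
  x_1 = (11 - (4)·-0.6667 - (4)·0.7500 - (2)·-0.1429) / (12) = 0.9127
  x_2 = (-7 - (-4)·0.9127 - (4)·0.7500 - (-2)·-0.1429) / (13) = -0.5104
  x_3 = (8 - (-2)·0.9127 - (2)·-0.5104 - (2)·-0.1429) / (10) = 1.1132
  x_4 = (-1 - (-1)·0.9127 - (1)·-0.5104 - (1)·1.1132) / (7) = -0.0986

0.9127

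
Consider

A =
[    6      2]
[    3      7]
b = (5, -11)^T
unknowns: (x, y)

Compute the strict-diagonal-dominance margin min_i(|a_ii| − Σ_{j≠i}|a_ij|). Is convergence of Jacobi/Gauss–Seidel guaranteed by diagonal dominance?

4

row 1: |6| − (2) = 4
row 2: |7| − (3) = 4
minimum over rows = 4 → strictly diagonally dominant (convergence guaranteed)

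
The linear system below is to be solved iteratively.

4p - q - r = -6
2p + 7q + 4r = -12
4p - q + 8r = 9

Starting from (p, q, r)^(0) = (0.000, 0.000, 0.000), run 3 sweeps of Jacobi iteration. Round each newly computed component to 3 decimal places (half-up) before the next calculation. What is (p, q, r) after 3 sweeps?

(-1.567, -2.193, 1.707)

Iteration 1:
  p = (-6 - (-1)·0.000 - (-1)·0.000) / (4) = -1.500
  q = (-12 - (2)·0.000 - (4)·0.000) / (7) = -1.714
  r = (9 - (4)·0.000 - (-1)·0.000) / (8) = 1.125
Iteration 2:
  p = (-6 - (-1)·-1.714 - (-1)·1.125) / (4) = -1.647
  q = (-12 - (2)·-1.500 - (4)·1.125) / (7) = -1.929
  r = (9 - (4)·-1.500 - (-1)·-1.714) / (8) = 1.661
Iteration 3:
  p = (-6 - (-1)·-1.929 - (-1)·1.661) / (4) = -1.567
  q = (-12 - (2)·-1.647 - (4)·1.661) / (7) = -2.193
  r = (9 - (4)·-1.647 - (-1)·-1.929) / (8) = 1.707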